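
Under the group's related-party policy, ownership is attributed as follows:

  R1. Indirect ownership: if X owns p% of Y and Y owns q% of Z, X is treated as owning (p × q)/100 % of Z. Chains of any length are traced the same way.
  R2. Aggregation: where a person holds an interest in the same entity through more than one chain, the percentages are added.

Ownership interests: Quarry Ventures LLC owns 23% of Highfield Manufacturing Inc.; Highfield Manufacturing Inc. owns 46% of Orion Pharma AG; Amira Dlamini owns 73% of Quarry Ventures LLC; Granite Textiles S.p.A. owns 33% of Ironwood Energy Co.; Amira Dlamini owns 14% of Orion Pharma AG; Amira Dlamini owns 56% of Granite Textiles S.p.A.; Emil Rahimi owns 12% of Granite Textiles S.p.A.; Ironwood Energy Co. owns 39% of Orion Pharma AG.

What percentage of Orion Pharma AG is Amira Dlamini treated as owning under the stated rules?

28.9306%

Chain via Quarry Ventures LLC → Highfield Manufacturing Inc. (R1): 73% × 23% × 46% = 7.7234% of Orion Pharma AG.
Chain via Granite Textiles S.p.A. → Ironwood Energy Co. (R1): 56% × 33% × 39% = 7.2072% of Orion Pharma AG.
Direct interest in Orion Pharma AG: 14%.
Aggregating (R2): 7.7234% + 7.2072% + 14% = 28.9306%.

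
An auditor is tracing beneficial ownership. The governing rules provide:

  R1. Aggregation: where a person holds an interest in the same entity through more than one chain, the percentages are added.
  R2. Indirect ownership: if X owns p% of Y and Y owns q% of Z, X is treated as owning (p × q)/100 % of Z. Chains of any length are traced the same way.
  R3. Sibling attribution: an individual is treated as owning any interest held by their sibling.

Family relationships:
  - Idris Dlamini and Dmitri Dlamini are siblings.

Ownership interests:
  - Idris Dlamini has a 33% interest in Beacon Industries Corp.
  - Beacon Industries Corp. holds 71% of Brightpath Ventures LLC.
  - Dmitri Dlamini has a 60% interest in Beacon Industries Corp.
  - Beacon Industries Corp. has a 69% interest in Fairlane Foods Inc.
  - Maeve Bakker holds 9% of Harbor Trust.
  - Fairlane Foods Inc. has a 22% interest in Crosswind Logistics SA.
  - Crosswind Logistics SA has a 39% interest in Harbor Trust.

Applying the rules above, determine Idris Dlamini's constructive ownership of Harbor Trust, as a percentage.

By sibling attribution (R3), Idris Dlamini is treated as also owning Dmitri Dlamini's interest in Beacon Industries Corp, giving 33% + 60% = 93%.
Chain via Beacon Industries Corp. → Fairlane Foods Inc. → Crosswind Logistics SA (R2): 93% × 69% × 22% × 39% = 5.505786% of Harbor Trust.

5.505786%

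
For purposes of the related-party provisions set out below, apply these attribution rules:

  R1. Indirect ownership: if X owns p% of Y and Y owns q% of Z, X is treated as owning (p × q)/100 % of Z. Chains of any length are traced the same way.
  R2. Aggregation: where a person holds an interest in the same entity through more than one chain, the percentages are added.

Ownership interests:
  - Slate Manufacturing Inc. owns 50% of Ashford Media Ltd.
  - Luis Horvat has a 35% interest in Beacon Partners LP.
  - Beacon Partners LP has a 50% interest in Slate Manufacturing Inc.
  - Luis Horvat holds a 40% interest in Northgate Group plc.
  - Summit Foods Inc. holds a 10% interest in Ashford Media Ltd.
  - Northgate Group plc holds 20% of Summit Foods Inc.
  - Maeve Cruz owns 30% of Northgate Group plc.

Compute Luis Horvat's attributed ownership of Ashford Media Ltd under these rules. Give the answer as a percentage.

Chain via Northgate Group plc → Summit Foods Inc. (R1): 40% × 20% × 10% = 0.8% of Ashford Media Ltd.
Chain via Beacon Partners LP → Slate Manufacturing Inc. (R1): 35% × 50% × 50% = 8.75% of Ashford Media Ltd.
Aggregating (R2): 0.8% + 8.75% = 9.55%.

9.55%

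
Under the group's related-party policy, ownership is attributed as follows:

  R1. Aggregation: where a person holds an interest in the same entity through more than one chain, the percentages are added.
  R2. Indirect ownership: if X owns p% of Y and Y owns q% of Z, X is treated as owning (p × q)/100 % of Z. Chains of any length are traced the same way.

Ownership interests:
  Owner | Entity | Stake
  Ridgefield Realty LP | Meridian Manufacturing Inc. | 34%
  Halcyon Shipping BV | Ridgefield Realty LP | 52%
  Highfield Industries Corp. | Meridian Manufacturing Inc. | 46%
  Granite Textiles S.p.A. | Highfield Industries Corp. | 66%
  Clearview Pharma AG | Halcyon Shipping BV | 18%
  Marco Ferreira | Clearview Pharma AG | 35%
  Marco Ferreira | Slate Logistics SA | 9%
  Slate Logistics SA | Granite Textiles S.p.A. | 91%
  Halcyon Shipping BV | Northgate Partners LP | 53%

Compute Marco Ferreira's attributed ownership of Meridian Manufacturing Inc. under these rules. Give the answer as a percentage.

3.600324%

Chain via Clearview Pharma AG → Halcyon Shipping BV → Ridgefield Realty LP (R2): 35% × 18% × 52% × 34% = 1.11384% of Meridian Manufacturing Inc.
Chain via Slate Logistics SA → Granite Textiles S.p.A. → Highfield Industries Corp. (R2): 9% × 91% × 66% × 46% = 2.486484% of Meridian Manufacturing Inc.
Aggregating (R1): 1.11384% + 2.486484% = 3.600324%.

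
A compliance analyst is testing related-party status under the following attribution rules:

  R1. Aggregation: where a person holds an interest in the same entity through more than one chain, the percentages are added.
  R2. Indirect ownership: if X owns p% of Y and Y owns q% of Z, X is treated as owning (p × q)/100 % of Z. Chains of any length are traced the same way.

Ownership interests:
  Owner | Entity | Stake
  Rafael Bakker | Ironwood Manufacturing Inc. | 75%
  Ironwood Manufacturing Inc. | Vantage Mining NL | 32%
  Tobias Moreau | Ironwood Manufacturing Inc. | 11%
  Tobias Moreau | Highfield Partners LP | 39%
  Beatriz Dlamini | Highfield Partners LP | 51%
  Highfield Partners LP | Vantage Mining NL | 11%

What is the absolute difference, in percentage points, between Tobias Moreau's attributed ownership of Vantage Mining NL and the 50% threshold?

42.19

Chain via Highfield Partners LP (R2): 39% × 11% = 4.29% of Vantage Mining NL.
Chain via Ironwood Manufacturing Inc. (R2): 11% × 32% = 3.52% of Vantage Mining NL.
Aggregating (R1): 4.29% + 3.52% = 7.81%.
7.81% falls short of the 50% threshold by 42.19 percentage points.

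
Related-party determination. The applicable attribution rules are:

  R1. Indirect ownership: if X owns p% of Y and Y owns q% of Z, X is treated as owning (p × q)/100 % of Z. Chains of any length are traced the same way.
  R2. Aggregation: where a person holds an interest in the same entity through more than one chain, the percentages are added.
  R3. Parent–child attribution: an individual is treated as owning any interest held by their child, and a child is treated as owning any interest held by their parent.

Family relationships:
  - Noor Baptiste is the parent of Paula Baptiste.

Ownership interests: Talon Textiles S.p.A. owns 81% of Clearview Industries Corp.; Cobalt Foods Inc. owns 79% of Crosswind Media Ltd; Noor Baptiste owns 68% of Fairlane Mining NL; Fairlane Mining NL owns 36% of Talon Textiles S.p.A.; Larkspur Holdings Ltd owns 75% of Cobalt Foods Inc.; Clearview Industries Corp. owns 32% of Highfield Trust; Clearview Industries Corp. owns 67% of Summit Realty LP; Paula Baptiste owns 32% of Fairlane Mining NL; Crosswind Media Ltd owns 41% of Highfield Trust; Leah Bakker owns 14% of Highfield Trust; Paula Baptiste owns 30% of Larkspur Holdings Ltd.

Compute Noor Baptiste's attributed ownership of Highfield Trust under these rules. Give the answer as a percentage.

By parent–child attribution (R3), Noor Baptiste is treated as also owning Paula Baptiste's interest in Fairlane Mining NL, giving 68% + 32% = 100%.
By parent–child attribution (R3), Noor Baptiste is treated as owning Paula Baptiste's 30% interest in Larkspur Holdings Ltd.
Chain via Fairlane Mining NL → Talon Textiles S.p.A. → Clearview Industries Corp. (R1): 100% × 36% × 81% × 32% = 9.3312% of Highfield Trust.
Chain via Larkspur Holdings Ltd → Cobalt Foods Inc. → Crosswind Media Ltd (R1): 30% × 75% × 79% × 41% = 7.28775% of Highfield Trust.
Aggregating (R2): 9.3312% + 7.28775% = 16.61895%.

16.61895%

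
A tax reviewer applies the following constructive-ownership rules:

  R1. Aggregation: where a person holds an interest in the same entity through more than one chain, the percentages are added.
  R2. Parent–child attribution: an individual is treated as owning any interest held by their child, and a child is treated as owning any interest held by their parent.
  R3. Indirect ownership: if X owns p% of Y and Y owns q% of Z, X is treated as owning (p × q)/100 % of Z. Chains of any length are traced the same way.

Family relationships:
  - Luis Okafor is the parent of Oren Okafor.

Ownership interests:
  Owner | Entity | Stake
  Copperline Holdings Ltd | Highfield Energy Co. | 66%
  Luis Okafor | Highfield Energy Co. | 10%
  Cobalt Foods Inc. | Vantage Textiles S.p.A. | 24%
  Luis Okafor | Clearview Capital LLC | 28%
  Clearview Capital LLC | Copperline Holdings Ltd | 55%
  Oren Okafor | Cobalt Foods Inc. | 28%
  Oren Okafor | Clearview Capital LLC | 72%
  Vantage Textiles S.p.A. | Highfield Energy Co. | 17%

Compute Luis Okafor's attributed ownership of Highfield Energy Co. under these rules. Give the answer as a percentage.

By parent–child attribution (R2), Luis Okafor is treated as also owning Oren Okafor's interest in Clearview Capital LLC, giving 28% + 72% = 100%.
By parent–child attribution (R2), Luis Okafor is treated as owning Oren Okafor's 28% interest in Cobalt Foods Inc.
Chain via Clearview Capital LLC → Copperline Holdings Ltd (R3): 100% × 55% × 66% = 36.3% of Highfield Energy Co.
Direct interest in Highfield Energy Co: 10%.
Chain via Cobalt Foods Inc. → Vantage Textiles S.p.A. (R3): 28% × 24% × 17% = 1.1424% of Highfield Energy Co.
Aggregating (R1): 36.3% + 10% + 1.1424% = 47.4424%.

47.4424%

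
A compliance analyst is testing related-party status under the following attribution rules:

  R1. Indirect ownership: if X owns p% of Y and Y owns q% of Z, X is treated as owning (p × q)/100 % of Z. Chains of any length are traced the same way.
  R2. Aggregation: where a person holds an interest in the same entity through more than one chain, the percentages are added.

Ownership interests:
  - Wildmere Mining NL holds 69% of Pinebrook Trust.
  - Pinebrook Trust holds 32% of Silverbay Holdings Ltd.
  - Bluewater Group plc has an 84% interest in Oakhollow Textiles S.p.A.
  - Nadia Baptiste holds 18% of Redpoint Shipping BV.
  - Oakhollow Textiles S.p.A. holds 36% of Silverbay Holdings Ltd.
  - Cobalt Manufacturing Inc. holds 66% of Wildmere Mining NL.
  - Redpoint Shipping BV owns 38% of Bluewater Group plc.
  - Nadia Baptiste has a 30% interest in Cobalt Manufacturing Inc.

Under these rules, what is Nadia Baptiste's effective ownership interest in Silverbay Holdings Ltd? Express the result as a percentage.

Chain via Redpoint Shipping BV → Bluewater Group plc → Oakhollow Textiles S.p.A. (R1): 18% × 38% × 84% × 36% = 2.068416% of Silverbay Holdings Ltd.
Chain via Cobalt Manufacturing Inc. → Wildmere Mining NL → Pinebrook Trust (R1): 30% × 66% × 69% × 32% = 4.37184% of Silverbay Holdings Ltd.
Aggregating (R2): 2.068416% + 4.37184% = 6.440256%.

6.440256%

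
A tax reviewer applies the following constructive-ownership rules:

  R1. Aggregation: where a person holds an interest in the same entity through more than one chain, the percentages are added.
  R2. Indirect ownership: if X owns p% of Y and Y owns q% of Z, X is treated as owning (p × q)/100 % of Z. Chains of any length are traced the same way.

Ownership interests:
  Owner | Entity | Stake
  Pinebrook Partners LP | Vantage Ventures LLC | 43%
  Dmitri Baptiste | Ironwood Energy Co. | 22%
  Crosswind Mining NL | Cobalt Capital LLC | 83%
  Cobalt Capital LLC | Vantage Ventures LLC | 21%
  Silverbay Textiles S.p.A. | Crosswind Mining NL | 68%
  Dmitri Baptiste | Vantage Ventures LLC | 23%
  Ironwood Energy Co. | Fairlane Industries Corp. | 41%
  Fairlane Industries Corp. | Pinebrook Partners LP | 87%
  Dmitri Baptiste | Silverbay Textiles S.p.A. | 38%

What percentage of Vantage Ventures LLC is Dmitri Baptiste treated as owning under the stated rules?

30.878294%

Chain via Silverbay Textiles S.p.A. → Crosswind Mining NL → Cobalt Capital LLC (R2): 38% × 68% × 83% × 21% = 4.503912% of Vantage Ventures LLC.
Chain via Ironwood Energy Co. → Fairlane Industries Corp. → Pinebrook Partners LP (R2): 22% × 41% × 87% × 43% = 3.374382% of Vantage Ventures LLC.
Direct interest in Vantage Ventures LLC: 23%.
Aggregating (R1): 4.503912% + 3.374382% + 23% = 30.878294%.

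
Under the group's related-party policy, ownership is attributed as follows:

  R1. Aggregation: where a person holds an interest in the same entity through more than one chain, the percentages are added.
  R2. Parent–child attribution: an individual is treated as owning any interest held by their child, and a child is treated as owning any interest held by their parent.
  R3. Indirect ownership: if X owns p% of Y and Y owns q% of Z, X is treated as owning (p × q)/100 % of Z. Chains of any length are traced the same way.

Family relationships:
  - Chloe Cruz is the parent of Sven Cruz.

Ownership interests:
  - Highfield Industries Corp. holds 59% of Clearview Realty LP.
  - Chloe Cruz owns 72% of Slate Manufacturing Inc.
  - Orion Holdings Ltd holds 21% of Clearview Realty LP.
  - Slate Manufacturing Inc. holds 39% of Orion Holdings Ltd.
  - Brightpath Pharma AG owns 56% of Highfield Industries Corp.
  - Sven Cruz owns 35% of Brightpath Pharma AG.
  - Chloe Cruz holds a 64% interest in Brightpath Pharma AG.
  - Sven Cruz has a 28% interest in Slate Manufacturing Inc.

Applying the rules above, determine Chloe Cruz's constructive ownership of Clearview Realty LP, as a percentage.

40.8996%

By parent–child attribution (R2), Chloe Cruz is treated as also owning Sven Cruz's interest in Slate Manufacturing Inc, giving 72% + 28% = 100%.
By parent–child attribution (R2), Chloe Cruz is treated as also owning Sven Cruz's interest in Brightpath Pharma AG, giving 64% + 35% = 99%.
Chain via Slate Manufacturing Inc. → Orion Holdings Ltd (R3): 100% × 39% × 21% = 8.19% of Clearview Realty LP.
Chain via Brightpath Pharma AG → Highfield Industries Corp. (R3): 99% × 56% × 59% = 32.7096% of Clearview Realty LP.
Aggregating (R1): 8.19% + 32.7096% = 40.8996%.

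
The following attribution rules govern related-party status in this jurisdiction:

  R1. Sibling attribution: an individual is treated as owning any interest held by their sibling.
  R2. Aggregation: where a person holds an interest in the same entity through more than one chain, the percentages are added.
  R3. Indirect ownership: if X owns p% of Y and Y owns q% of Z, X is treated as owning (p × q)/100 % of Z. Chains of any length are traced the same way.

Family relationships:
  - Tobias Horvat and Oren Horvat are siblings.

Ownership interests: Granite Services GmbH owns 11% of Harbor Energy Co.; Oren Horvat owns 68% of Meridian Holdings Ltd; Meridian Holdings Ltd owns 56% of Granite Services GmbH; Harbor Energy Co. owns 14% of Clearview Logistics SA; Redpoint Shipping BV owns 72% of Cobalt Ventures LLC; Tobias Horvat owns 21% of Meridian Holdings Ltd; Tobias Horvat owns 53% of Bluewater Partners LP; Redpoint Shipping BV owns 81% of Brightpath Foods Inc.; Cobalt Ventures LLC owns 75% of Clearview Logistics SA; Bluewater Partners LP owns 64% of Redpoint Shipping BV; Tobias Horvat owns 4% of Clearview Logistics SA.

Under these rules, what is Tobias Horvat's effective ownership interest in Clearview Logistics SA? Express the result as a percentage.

23.084336%

By sibling attribution (R1), Tobias Horvat is treated as also owning Oren Horvat's interest in Meridian Holdings Ltd, giving 21% + 68% = 89%.
Chain via Bluewater Partners LP → Redpoint Shipping BV → Cobalt Ventures LLC (R3): 53% × 64% × 72% × 75% = 18.3168% of Clearview Logistics SA.
Chain via Meridian Holdings Ltd → Granite Services GmbH → Harbor Energy Co. (R3): 89% × 56% × 11% × 14% = 0.767536% of Clearview Logistics SA.
Direct interest in Clearview Logistics SA: 4%.
Aggregating (R2): 18.3168% + 0.767536% + 4% = 23.084336%.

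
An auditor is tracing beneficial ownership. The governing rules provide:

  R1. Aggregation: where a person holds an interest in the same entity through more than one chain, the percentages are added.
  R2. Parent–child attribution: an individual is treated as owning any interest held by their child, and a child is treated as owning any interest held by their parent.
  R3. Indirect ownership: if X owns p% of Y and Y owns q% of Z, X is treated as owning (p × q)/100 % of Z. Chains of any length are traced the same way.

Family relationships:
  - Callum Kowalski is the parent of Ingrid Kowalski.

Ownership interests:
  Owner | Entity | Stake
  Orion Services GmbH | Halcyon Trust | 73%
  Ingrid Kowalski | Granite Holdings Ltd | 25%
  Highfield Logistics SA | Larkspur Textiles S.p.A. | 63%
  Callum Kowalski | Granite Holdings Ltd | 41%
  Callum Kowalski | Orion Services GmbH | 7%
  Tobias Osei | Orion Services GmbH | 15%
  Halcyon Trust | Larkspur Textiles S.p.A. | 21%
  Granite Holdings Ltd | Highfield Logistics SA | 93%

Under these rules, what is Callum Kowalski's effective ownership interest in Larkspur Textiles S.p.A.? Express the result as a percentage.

By parent–child attribution (R2), Callum Kowalski is treated as also owning Ingrid Kowalski's interest in Granite Holdings Ltd, giving 41% + 25% = 66%.
Chain via Granite Holdings Ltd → Highfield Logistics SA (R3): 66% × 93% × 63% = 38.6694% of Larkspur Textiles S.p.A.
Chain via Orion Services GmbH → Halcyon Trust (R3): 7% × 73% × 21% = 1.0731% of Larkspur Textiles S.p.A.
Aggregating (R1): 38.6694% + 1.0731% = 39.7425%.

39.7425%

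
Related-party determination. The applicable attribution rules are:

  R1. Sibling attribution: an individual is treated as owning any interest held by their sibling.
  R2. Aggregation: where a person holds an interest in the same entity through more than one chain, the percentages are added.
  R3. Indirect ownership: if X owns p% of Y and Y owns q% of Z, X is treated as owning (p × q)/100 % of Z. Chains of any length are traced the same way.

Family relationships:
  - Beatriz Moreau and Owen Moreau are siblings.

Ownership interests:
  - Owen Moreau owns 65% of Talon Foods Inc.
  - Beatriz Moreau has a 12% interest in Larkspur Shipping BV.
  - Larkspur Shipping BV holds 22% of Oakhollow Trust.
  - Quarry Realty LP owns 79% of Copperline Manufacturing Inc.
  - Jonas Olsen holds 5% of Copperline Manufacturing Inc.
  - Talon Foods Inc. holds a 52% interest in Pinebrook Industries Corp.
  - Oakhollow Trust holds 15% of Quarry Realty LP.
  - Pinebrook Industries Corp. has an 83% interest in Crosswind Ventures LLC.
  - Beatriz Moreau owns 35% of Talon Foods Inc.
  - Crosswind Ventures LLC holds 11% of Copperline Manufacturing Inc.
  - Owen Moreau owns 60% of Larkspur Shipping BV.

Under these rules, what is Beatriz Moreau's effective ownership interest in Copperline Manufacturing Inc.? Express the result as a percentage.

By sibling attribution (R1), Beatriz Moreau is treated as also owning Owen Moreau's interest in Talon Foods Inc, giving 35% + 65% = 100%.
By sibling attribution (R1), Beatriz Moreau is treated as also owning Owen Moreau's interest in Larkspur Shipping BV, giving 12% + 60% = 72%.
Chain via Talon Foods Inc. → Pinebrook Industries Corp. → Crosswind Ventures LLC (R3): 100% × 52% × 83% × 11% = 4.7476% of Copperline Manufacturing Inc.
Chain via Larkspur Shipping BV → Oakhollow Trust → Quarry Realty LP (R3): 72% × 22% × 15% × 79% = 1.87704% of Copperline Manufacturing Inc.
Aggregating (R2): 4.7476% + 1.87704% = 6.62464%.

6.62464%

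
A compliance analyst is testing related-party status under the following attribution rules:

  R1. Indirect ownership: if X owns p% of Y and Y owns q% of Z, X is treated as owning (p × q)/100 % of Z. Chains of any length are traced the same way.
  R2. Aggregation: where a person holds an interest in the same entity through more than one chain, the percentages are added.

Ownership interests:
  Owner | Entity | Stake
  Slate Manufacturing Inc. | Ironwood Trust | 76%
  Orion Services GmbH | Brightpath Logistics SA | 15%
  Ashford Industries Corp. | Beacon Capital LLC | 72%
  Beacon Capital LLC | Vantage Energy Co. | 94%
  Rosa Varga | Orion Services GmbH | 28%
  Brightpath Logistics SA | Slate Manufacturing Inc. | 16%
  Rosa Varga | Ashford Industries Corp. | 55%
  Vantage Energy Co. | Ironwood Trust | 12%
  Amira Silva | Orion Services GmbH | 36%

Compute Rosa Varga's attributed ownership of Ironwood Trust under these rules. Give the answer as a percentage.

4.9776%

Chain via Ashford Industries Corp. → Beacon Capital LLC → Vantage Energy Co. (R1): 55% × 72% × 94% × 12% = 4.46688% of Ironwood Trust.
Chain via Orion Services GmbH → Brightpath Logistics SA → Slate Manufacturing Inc. (R1): 28% × 15% × 16% × 76% = 0.51072% of Ironwood Trust.
Aggregating (R2): 4.46688% + 0.51072% = 4.9776%.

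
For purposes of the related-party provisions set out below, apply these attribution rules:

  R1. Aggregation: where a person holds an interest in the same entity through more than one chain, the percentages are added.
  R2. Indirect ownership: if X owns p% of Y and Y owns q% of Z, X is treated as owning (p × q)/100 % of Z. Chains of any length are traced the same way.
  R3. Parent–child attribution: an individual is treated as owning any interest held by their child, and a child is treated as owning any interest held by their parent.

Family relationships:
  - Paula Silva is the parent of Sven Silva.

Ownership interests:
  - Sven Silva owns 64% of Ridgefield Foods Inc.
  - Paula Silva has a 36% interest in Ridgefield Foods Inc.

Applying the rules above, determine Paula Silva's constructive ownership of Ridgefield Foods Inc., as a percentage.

By parent–child attribution (R3), Paula Silva is treated as also owning Sven Silva's interest in Ridgefield Foods Inc, giving 36% + 64% = 100%.
Direct interest in Ridgefield Foods Inc: 100%.

100%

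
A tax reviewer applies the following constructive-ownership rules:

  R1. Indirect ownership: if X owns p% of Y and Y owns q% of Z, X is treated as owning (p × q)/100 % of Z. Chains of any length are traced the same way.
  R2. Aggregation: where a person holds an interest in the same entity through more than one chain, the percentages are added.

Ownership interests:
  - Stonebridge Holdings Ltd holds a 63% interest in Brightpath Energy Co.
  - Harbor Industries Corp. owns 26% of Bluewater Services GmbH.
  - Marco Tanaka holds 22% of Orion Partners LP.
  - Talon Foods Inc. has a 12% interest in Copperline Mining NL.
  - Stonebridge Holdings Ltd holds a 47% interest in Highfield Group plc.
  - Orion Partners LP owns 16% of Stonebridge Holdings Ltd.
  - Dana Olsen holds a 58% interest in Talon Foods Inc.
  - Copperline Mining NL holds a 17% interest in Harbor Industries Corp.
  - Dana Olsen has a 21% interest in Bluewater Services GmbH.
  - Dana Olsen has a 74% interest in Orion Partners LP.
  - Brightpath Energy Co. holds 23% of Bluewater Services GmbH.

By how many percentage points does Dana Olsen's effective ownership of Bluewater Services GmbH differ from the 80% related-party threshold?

56.976752

Chain via Orion Partners LP → Stonebridge Holdings Ltd → Brightpath Energy Co. (R1): 74% × 16% × 63% × 23% = 1.715616% of Bluewater Services GmbH.
Chain via Talon Foods Inc. → Copperline Mining NL → Harbor Industries Corp. (R1): 58% × 12% × 17% × 26% = 0.307632% of Bluewater Services GmbH.
Direct interest in Bluewater Services GmbH: 21%.
Aggregating (R2): 1.715616% + 0.307632% + 21% = 23.023248%.
23.023248% falls short of the 80% threshold by 56.976752 percentage points.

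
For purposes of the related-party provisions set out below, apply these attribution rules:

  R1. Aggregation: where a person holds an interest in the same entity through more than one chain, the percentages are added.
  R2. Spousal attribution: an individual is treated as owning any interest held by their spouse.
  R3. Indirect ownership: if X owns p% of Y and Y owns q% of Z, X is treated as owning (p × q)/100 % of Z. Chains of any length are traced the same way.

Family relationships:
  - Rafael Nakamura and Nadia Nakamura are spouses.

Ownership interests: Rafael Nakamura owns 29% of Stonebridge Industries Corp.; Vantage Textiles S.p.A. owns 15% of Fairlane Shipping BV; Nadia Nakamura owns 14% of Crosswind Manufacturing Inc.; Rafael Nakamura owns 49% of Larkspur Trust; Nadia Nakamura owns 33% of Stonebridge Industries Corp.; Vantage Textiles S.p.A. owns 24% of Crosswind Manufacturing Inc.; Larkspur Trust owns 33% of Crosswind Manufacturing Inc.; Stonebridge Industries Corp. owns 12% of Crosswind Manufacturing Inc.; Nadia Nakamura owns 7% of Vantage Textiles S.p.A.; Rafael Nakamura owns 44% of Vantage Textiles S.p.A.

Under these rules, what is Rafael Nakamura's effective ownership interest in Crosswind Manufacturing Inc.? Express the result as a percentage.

49.85%

By spousal attribution (R2), Rafael Nakamura is treated as also owning Nadia Nakamura's interest in Stonebridge Industries Corp, giving 29% + 33% = 62%.
By spousal attribution (R2), Rafael Nakamura is treated as also owning Nadia Nakamura's interest in Vantage Textiles S.p.A, giving 44% + 7% = 51%.
By spousal attribution (R2), Rafael Nakamura is treated as owning Nadia Nakamura's 14% interest in Crosswind Manufacturing Inc.
Chain via Stonebridge Industries Corp. (R3): 62% × 12% = 7.44% of Crosswind Manufacturing Inc.
Chain via Larkspur Trust (R3): 49% × 33% = 16.17% of Crosswind Manufacturing Inc.
Chain via Vantage Textiles S.p.A. (R3): 51% × 24% = 12.24% of Crosswind Manufacturing Inc.
Direct interest in Crosswind Manufacturing Inc: 14%.
Aggregating (R1): 7.44% + 16.17% + 12.24% + 14% = 49.85%.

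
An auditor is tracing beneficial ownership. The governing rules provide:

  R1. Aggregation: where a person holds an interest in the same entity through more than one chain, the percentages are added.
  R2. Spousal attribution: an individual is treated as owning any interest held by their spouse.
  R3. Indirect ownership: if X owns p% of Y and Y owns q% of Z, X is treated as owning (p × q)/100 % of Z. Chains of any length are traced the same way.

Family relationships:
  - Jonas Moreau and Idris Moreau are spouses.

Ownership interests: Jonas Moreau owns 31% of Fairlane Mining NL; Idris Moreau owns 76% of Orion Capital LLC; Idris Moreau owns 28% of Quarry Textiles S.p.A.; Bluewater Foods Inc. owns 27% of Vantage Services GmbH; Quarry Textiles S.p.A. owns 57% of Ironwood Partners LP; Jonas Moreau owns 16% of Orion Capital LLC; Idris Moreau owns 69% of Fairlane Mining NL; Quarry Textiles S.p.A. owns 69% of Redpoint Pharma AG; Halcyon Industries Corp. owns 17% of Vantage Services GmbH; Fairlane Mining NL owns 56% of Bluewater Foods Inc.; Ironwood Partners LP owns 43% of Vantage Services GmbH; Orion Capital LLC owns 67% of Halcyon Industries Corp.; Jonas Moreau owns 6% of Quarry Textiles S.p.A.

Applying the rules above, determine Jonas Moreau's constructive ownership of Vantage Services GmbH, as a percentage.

33.9322%

By spousal attribution (R2), Jonas Moreau is treated as also owning Idris Moreau's interest in Quarry Textiles S.p.A, giving 6% + 28% = 34%.
By spousal attribution (R2), Jonas Moreau is treated as also owning Idris Moreau's interest in Orion Capital LLC, giving 16% + 76% = 92%.
By spousal attribution (R2), Jonas Moreau is treated as also owning Idris Moreau's interest in Fairlane Mining NL, giving 31% + 69% = 100%.
Chain via Quarry Textiles S.p.A. → Ironwood Partners LP (R3): 34% × 57% × 43% = 8.3334% of Vantage Services GmbH.
Chain via Orion Capital LLC → Halcyon Industries Corp. (R3): 92% × 67% × 17% = 10.4788% of Vantage Services GmbH.
Chain via Fairlane Mining NL → Bluewater Foods Inc. (R3): 100% × 56% × 27% = 15.12% of Vantage Services GmbH.
Aggregating (R1): 8.3334% + 10.4788% + 15.12% = 33.9322%.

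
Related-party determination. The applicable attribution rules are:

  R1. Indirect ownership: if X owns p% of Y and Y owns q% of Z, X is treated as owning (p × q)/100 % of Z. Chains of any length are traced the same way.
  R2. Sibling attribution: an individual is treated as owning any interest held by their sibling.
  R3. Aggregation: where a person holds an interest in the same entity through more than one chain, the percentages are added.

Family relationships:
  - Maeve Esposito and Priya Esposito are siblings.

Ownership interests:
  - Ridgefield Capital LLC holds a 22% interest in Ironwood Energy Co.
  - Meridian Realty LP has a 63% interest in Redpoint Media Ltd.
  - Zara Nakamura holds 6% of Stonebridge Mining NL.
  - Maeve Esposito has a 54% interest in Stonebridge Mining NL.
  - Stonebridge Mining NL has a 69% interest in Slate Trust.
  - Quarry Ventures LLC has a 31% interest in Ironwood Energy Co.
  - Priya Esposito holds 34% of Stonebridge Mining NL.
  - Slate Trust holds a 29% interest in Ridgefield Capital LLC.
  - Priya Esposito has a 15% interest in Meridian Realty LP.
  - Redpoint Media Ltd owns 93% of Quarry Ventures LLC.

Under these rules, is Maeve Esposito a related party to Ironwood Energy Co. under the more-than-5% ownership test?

Yes

By sibling attribution (R2), Maeve Esposito is treated as also owning Priya Esposito's interest in Stonebridge Mining NL, giving 54% + 34% = 88%.
By sibling attribution (R2), Maeve Esposito is treated as owning Priya Esposito's 15% interest in Meridian Realty LP.
Chain via Stonebridge Mining NL → Slate Trust → Ridgefield Capital LLC (R1): 88% × 69% × 29% × 22% = 3.873936% of Ironwood Energy Co.
Chain via Meridian Realty LP → Redpoint Media Ltd → Quarry Ventures LLC (R1): 15% × 63% × 93% × 31% = 2.724435% of Ironwood Energy Co.
Aggregating (R3): 3.873936% + 2.724435% = 6.598371%.
6.598371% exceeds the 5% threshold, so Maeve is a related party to Ironwood Energy Co.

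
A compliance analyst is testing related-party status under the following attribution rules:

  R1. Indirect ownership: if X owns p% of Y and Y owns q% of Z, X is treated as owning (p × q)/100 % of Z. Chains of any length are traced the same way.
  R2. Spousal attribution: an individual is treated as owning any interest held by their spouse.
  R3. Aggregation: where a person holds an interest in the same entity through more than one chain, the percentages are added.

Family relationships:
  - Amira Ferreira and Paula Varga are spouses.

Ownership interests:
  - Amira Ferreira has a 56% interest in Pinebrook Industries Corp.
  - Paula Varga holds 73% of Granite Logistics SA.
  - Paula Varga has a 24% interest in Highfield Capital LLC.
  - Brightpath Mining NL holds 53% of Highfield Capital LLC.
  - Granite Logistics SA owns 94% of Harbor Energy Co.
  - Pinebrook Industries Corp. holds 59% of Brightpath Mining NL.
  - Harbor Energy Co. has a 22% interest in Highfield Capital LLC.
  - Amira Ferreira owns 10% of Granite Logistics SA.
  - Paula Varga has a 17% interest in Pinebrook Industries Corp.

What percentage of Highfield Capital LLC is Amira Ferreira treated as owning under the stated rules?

63.9915%

By spousal attribution (R2), Amira Ferreira is treated as also owning Paula Varga's interest in Granite Logistics SA, giving 10% + 73% = 83%.
By spousal attribution (R2), Amira Ferreira is treated as also owning Paula Varga's interest in Pinebrook Industries Corp, giving 56% + 17% = 73%.
By spousal attribution (R2), Amira Ferreira is treated as owning Paula Varga's 24% interest in Highfield Capital LLC.
Chain via Granite Logistics SA → Harbor Energy Co. (R1): 83% × 94% × 22% = 17.1644% of Highfield Capital LLC.
Chain via Pinebrook Industries Corp. → Brightpath Mining NL (R1): 73% × 59% × 53% = 22.8271% of Highfield Capital LLC.
Direct interest in Highfield Capital LLC: 24%.
Aggregating (R3): 17.1644% + 22.8271% + 24% = 63.9915%.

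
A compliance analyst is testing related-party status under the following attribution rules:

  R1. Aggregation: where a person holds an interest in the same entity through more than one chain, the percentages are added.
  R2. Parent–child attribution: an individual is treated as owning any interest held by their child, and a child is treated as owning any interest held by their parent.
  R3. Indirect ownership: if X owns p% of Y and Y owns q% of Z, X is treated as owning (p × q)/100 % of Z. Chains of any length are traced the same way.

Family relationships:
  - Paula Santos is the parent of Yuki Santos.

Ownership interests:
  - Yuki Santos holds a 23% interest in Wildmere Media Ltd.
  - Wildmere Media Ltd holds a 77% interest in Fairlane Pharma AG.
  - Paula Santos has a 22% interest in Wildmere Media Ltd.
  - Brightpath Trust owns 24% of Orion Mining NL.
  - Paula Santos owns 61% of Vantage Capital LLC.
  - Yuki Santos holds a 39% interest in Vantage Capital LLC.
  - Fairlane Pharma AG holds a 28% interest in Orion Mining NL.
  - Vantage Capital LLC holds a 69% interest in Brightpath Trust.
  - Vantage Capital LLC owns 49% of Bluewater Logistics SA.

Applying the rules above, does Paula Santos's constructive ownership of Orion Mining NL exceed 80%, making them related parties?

By parent–child attribution (R2), Paula Santos is treated as also owning Yuki Santos's interest in Vantage Capital LLC, giving 61% + 39% = 100%.
By parent–child attribution (R2), Paula Santos is treated as also owning Yuki Santos's interest in Wildmere Media Ltd, giving 22% + 23% = 45%.
Chain via Vantage Capital LLC → Brightpath Trust (R3): 100% × 69% × 24% = 16.56% of Orion Mining NL.
Chain via Wildmere Media Ltd → Fairlane Pharma AG (R3): 45% × 77% × 28% = 9.702% of Orion Mining NL.
Aggregating (R1): 16.56% + 9.702% = 26.262%.
26.262% does not exceed the 80% threshold, so Paula is not a related party to Orion Mining NL.

No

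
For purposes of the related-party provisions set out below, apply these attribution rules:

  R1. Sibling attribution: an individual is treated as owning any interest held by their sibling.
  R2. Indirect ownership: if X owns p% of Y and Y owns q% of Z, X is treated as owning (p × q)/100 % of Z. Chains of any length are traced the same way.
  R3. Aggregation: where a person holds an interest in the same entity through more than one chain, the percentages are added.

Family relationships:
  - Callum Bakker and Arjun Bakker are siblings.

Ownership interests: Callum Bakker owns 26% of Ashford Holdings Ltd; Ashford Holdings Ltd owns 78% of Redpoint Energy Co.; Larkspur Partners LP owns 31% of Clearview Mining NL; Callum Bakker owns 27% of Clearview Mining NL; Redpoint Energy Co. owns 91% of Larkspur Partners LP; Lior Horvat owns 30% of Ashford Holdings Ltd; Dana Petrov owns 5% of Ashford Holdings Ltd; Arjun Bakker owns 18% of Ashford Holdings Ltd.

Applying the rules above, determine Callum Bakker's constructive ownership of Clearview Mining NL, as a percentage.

By sibling attribution (R1), Callum Bakker is treated as also owning Arjun Bakker's interest in Ashford Holdings Ltd, giving 26% + 18% = 44%.
Chain via Ashford Holdings Ltd → Redpoint Energy Co. → Larkspur Partners LP (R2): 44% × 78% × 91% × 31% = 9.681672% of Clearview Mining NL.
Direct interest in Clearview Mining NL: 27%.
Aggregating (R3): 9.681672% + 27% = 36.681672%.

36.681672%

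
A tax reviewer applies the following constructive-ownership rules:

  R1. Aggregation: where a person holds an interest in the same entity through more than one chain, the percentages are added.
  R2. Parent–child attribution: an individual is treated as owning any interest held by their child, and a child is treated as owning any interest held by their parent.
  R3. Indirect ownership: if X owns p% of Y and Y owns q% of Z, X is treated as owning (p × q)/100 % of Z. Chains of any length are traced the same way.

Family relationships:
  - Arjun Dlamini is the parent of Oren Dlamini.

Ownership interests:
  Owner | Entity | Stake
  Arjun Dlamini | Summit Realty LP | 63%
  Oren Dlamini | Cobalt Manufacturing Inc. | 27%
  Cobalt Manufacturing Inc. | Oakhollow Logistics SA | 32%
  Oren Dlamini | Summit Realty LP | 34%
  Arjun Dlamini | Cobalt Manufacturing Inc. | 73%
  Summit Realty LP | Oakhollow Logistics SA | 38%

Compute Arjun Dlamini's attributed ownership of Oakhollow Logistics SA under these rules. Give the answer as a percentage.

68.86%

By parent–child attribution (R2), Arjun Dlamini is treated as also owning Oren Dlamini's interest in Cobalt Manufacturing Inc, giving 73% + 27% = 100%.
By parent–child attribution (R2), Arjun Dlamini is treated as also owning Oren Dlamini's interest in Summit Realty LP, giving 63% + 34% = 97%.
Chain via Cobalt Manufacturing Inc. (R3): 100% × 32% = 32% of Oakhollow Logistics SA.
Chain via Summit Realty LP (R3): 97% × 38% = 36.86% of Oakhollow Logistics SA.
Aggregating (R1): 32% + 36.86% = 68.86%.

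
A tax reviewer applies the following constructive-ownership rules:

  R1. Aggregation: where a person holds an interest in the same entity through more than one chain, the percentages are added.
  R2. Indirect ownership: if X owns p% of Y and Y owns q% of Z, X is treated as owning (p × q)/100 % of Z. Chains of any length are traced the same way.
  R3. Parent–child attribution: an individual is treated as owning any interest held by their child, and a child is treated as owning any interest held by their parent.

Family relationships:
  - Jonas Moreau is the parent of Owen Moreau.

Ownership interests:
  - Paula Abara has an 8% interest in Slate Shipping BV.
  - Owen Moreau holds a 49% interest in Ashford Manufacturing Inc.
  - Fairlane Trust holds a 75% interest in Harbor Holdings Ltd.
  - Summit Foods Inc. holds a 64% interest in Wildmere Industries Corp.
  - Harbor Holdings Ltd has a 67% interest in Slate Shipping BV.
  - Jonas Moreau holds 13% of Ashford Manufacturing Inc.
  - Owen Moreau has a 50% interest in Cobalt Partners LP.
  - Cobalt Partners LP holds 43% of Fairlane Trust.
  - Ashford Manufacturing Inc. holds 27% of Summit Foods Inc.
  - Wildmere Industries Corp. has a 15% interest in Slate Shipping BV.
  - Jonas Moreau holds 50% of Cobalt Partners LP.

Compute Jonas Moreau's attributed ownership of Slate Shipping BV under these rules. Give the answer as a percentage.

23.21454%

By parent–child attribution (R3), Jonas Moreau is treated as also owning Owen Moreau's interest in Ashford Manufacturing Inc, giving 13% + 49% = 62%.
By parent–child attribution (R3), Jonas Moreau is treated as also owning Owen Moreau's interest in Cobalt Partners LP, giving 50% + 50% = 100%.
Chain via Ashford Manufacturing Inc. → Summit Foods Inc. → Wildmere Industries Corp. (R2): 62% × 27% × 64% × 15% = 1.60704% of Slate Shipping BV.
Chain via Cobalt Partners LP → Fairlane Trust → Harbor Holdings Ltd (R2): 100% × 43% × 75% × 67% = 21.6075% of Slate Shipping BV.
Aggregating (R1): 1.60704% + 21.6075% = 23.21454%.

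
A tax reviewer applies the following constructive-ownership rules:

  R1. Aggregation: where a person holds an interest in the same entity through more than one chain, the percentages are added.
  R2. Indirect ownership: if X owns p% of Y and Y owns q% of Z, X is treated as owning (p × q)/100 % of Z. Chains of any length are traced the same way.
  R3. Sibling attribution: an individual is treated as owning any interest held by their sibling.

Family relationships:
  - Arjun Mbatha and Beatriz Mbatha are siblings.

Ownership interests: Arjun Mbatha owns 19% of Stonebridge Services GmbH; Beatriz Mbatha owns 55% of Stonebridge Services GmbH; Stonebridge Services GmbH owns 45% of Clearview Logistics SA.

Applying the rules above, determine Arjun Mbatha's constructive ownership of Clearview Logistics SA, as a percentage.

33.3%

By sibling attribution (R3), Arjun Mbatha is treated as also owning Beatriz Mbatha's interest in Stonebridge Services GmbH, giving 19% + 55% = 74%.
Chain via Stonebridge Services GmbH (R2): 74% × 45% = 33.3% of Clearview Logistics SA.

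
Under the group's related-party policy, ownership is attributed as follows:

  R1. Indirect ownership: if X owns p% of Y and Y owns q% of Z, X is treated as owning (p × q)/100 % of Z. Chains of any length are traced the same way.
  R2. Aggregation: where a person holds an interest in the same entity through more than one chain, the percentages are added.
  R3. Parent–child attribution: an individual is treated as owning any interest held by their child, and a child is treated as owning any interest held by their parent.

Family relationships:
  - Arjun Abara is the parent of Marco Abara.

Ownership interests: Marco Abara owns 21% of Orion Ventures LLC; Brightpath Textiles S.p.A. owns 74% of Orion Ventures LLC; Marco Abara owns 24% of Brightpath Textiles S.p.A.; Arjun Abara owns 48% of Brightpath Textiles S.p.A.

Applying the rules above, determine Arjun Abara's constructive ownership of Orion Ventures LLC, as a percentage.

74.28%

By parent–child attribution (R3), Arjun Abara is treated as also owning Marco Abara's interest in Brightpath Textiles S.p.A, giving 48% + 24% = 72%.
By parent–child attribution (R3), Arjun Abara is treated as owning Marco Abara's 21% interest in Orion Ventures LLC.
Chain via Brightpath Textiles S.p.A. (R1): 72% × 74% = 53.28% of Orion Ventures LLC.
Direct interest in Orion Ventures LLC: 21%.
Aggregating (R2): 53.28% + 21% = 74.28%.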